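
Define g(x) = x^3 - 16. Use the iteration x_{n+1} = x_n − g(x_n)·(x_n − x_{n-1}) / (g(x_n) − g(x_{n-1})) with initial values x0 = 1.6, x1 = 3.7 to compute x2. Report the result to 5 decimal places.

g(1.6) = -11.9040000, g(3.7) = 34.6530000
x2 = 3.7000000 − 34.6530000·(3.7000000 − 1.6000000) / (34.6530000 − (-11.9040000)) = 3.7000000 − (72.7713000)/(46.5570000) = 2.1369418

2.13694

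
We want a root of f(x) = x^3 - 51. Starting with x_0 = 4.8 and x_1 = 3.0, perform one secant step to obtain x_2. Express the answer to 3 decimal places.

3.517

f(4.8) = 59.59200, f(3.0) = -24.00000
x_2 = 3.00000 − (-24.00000)·(3.00000 − 4.80000) / (-24.00000 − 59.59200) = 3.00000 − (43.20000)/(-83.59200) = 3.51680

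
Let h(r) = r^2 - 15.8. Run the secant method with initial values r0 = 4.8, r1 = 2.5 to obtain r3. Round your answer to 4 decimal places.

4.0139

h(4.8) = 7.240000, h(2.5) = -9.550000
r2 = 2.500000 − (-9.550000)·(2.500000 − 4.800000) / (-9.550000 − 7.240000) = 2.500000 − (21.965000)/(-16.790000) = 3.808219
h(3.808219) = -1.297467
r3 = 3.808219 − (-1.297467)·(3.808219 − 2.500000) / (-1.297467 − (-9.550000)) = 3.808219 − (-1.697371)/(8.252533) = 4.013898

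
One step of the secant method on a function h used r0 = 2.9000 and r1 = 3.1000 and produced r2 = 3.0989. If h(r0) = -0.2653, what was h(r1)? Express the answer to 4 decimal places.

The secant line through (2.9000, -0.2653) and (3.1000, h(r1)) crosses zero at r2 = 3.0989.
So (2.9000, -0.2653), (3.1000, h(r1)), (3.0989, 0) are collinear:
h(r1) = -0.2653 · (3.1000 − 3.0989) / (2.9000 − 3.0989) = -0.2653 · (0.001100)/(-0.198900) = 0.001467

0.0015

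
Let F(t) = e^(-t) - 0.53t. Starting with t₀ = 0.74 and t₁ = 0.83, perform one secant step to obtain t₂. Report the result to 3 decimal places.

0.826

F(0.74) = 0.08491, F(0.83) = -0.00385
t₂ = 0.83000 − (-0.00385)·(0.83000 − 0.74000) / (-0.00385 − 0.08491) = 0.83000 − (-0.00035)/(-0.08876) = 0.82610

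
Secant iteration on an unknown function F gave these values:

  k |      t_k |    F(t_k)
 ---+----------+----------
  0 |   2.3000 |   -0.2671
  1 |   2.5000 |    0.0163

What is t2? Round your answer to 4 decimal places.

t2 = 2.5000 − 0.0163·(2.5000 − 2.3000) / (0.0163 − (-0.2671))
   = 2.5000 − (0.003260)/(0.283400) = 2.488497

2.4885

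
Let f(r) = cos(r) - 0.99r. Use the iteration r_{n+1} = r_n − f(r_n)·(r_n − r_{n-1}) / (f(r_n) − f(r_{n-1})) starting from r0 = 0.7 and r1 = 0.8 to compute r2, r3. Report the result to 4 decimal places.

f(0.7) = 0.071842, f(0.8) = -0.095293
r2 = 0.800000 − (-0.095293)·(0.800000 − 0.700000) / (-0.095293 − 0.071842) = 0.800000 − (-0.009529)/(-0.167135) = 0.742984
f(0.742984) = 0.000898
r3 = 0.742984 − 0.000898·(0.742984 − 0.800000) / (0.000898 − (-0.095293)) = 0.742984 − (-0.000051)/(0.096192) = 0.743517

0.7430, 0.7435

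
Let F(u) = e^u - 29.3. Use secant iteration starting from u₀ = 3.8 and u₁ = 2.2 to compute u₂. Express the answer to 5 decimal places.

3.10929

F(3.8) = 15.4011845, F(2.2) = -20.2749865
u₂ = 2.2000000 − (-20.2749865)·(2.2000000 − 3.8000000) / (-20.2749865 − 15.4011845) = 2.2000000 − (32.4399784)/(-35.6761710) = 3.1092898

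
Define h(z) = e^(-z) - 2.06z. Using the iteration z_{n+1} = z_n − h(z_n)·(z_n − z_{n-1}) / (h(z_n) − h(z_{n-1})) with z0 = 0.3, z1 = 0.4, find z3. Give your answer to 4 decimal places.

h(0.3) = 0.122818, h(0.4) = -0.153680
z2 = 0.400000 − (-0.153680)·(0.400000 − 0.300000) / (-0.153680 − 0.122818) = 0.400000 − (-0.015368)/(-0.276498) = 0.344419
h(0.344419) = -0.000872
z3 = 0.344419 − (-0.000872)·(0.344419 − 0.400000) / (-0.000872 − (-0.153680)) = 0.344419 − (0.000048)/(0.152808) = 0.344102

0.3441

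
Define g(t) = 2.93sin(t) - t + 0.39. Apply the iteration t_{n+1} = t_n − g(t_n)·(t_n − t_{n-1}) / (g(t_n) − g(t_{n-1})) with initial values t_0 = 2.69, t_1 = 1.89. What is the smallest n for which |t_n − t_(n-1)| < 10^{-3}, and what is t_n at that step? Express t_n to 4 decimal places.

g(2.69) = -1.021351, g(1.89) = 1.281993
t_2 = 1.890000 − 1.281993·(-0.800000)/(2.303344) = 2.335263;  |Δ| = 0.445263
g(2.335263) = 0.169468
t_3 = 2.335263 − 0.169468·(0.445263)/(-1.112524) = 2.403089;  |Δ| = 0.067826
g(2.403089) = -0.040666
t_4 = 2.403089 − (-0.040666)·(0.067826)/(-0.210134) = 2.389963;  |Δ| = 0.013126
g(2.389963) = 0.000729
t_5 = 2.389963 − 0.000729·(-0.013126)/(0.041395) = 2.390194;  |Δ| = 0.000231
|t_5 − t_4| = 0.000231 < 10^{-3}

n = 5, t_n = 2.3902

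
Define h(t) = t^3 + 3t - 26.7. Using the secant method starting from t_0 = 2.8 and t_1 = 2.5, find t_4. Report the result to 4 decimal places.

2.6558

h(2.8) = 3.652000, h(2.5) = -3.575000
t_2 = 2.500000 − (-3.575000)·(2.500000 − 2.800000) / (-3.575000 − 3.652000) = 2.500000 − (1.072500)/(-7.227000) = 2.648402
h(2.648402) = -0.178819
t_3 = 2.648402 − (-0.178819)·(2.648402 − 2.500000) / (-0.178819 − (-3.575000)) = 2.648402 − (-0.026537)/(3.396181) = 2.656216
h(2.656216) = 0.009527
t_4 = 2.656216 − 0.009527·(2.656216 − 2.648402) / (0.009527 − (-0.178819)) = 2.656216 − (0.000074)/(0.188345) = 2.655820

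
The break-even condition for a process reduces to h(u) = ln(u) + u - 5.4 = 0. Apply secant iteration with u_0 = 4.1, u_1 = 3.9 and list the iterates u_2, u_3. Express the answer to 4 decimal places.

4.0112, 4.0110

h(4.1) = 0.110987, h(3.9) = -0.139023
u_2 = 3.900000 − (-0.139023)·(3.900000 − 4.100000) / (-0.139023 − 0.110987) = 3.900000 − (0.027805)/(-0.250010) = 4.011214
h(4.011214) = 0.000308
u_3 = 4.011214 − 0.000308·(4.011214 − 3.900000) / (0.000308 − (-0.139023)) = 4.011214 − (0.000034)/(0.139332) = 4.010968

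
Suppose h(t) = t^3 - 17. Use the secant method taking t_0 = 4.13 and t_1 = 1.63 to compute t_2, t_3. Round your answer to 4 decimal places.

2.1091, 2.8317

h(4.13) = 53.444997, h(1.63) = -12.669253
t_2 = 1.630000 − (-12.669253)·(1.630000 − 4.130000) / (-12.669253 − 53.444997) = 1.630000 − (31.673133)/(-66.114250) = 2.109067
h(2.109067) = -7.618530
t_3 = 2.109067 − (-7.618530)·(2.109067 − 1.630000) / (-7.618530 − (-12.669253)) = 2.109067 − (-3.649783)/(5.050723) = 2.831693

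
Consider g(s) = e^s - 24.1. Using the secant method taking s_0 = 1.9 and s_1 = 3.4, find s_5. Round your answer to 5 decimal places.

g(1.9) = -17.4141056, g(3.4) = 5.8641000
s_2 = 3.4000000 − 5.8641000·(3.4000000 − 1.9000000) / (5.8641000 − (-17.4141056)) = 3.4000000 − (8.7961501)/(23.2782056) = 3.0221294
g(3.0221294) = -3.5650282
s_3 = 3.0221294 − (-3.5650282)·(3.0221294 − 3.4000000) / (-3.5650282 − 5.8641000) = 3.0221294 − (1.3471194)/(-9.4291282) = 3.1649972
g(3.1649972) = -0.4113213
s_4 = 3.1649972 − (-0.4113213)·(3.1649972 − 3.0221294) / (-0.4113213 − (-3.5650282)) = 3.1649972 − (-0.0587646)/(3.1537068) = 3.1836307
g(3.1836307) = 0.0342198
s_5 = 3.1836307 − 0.0342198·(3.1836307 − 3.1649972) / (0.0342198 − (-0.4113213)) = 3.1836307 − (0.0006376)/(0.4455411) = 3.1821996

3.18220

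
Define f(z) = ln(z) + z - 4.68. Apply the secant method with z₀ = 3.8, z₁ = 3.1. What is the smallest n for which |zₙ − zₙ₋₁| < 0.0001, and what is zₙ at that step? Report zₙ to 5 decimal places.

n = 4, zₙ = 3.44351

f(3.8) = 0.4550011, f(3.1) = -0.4485979
z₂ = 3.1000000 − (-0.4485979)·(-0.7000000)/(-0.9035990) = 3.4475198;  |Δ| = 0.3475198
f(3.4475198) = 0.0051749
z₃ = 3.4475198 − 0.0051749·(0.3475198)/(0.4537728) = 3.4435566;  |Δ| = 0.0039631
f(3.4435566) = 0.0000615
z₄ = 3.4435566 − 0.0000615·(-0.0039631)/(-0.0051134) = 3.4435090;  |Δ| = 0.0000477
|z₄ − z₃| = 0.0000477 < 0.0001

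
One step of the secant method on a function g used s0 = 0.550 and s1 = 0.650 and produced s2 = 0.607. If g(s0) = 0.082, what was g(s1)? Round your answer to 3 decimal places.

The secant line through (0.550, 0.082) and (0.650, g(s1)) crosses zero at s2 = 0.607.
So (0.550, 0.082), (0.650, g(s1)), (0.607, 0) are collinear:
g(s1) = 0.082 · (0.650 − 0.607) / (0.550 − 0.607) = 0.082 · (0.04300)/(-0.05700) = -0.06186

-0.062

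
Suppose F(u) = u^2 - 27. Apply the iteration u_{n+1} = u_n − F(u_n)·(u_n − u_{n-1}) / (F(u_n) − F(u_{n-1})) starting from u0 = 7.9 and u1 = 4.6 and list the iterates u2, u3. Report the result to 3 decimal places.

F(7.9) = 35.41000, F(4.6) = -5.84000
u2 = 4.60000 − (-5.84000)·(4.60000 − 7.90000) / (-5.84000 − 35.41000) = 4.60000 − (19.27200)/(-41.25000) = 5.06720
F(5.06720) = -1.32348
u3 = 5.06720 − (-1.32348)·(5.06720 − 4.60000) / (-1.32348 − (-5.84000)) = 5.06720 − (-0.61833)/(4.51652) = 5.20410

5.067, 5.204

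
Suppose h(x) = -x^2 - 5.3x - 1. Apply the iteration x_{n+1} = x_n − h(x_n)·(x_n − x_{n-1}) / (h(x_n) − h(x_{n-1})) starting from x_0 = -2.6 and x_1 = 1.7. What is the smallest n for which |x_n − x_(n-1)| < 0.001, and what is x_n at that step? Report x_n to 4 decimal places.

n = 7, x_n = -0.1959

h(-2.6) = 6.020000, h(1.7) = -12.900000
x_2 = 1.700000 − (-12.900000)·(4.300000)/(-18.920000) = -1.231818;  |Δ| = 2.931818
h(-1.231818) = 4.011260
x_3 = -1.231818 − 4.011260·(-2.931818)/(16.911260) = -0.536407;  |Δ| = 0.695412
h(-0.536407) = 1.555223
x_4 = -0.536407 − 1.555223·(0.695412)/(-2.456037) = -0.096055;  |Δ| = 0.440352
h(-0.096055) = -0.500135
x_5 = -0.096055 − (-0.500135)·(0.440352)/(-2.055358) = -0.203207;  |Δ| = 0.107152
h(-0.203207) = 0.035703
x_6 = -0.203207 − 0.035703·(-0.107152)/(0.535838) = -0.196067;  |Δ| = 0.007140
h(-0.196067) = 0.000714
x_7 = -0.196067 − 0.000714·(0.007140)/(-0.034989) = -0.195922;  |Δ| = 0.000146
|x_7 − x_6| = 0.000146 < 0.001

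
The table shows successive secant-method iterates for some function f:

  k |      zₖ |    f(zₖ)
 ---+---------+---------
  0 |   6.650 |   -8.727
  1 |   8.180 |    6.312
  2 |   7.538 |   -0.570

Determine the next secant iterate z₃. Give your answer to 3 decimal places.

7.591

z₃ = 7.538 − (-0.570)·(7.538 − 8.180) / (-0.570 − 6.312)
   = 7.538 − (0.36594)/(-6.88200) = 7.59117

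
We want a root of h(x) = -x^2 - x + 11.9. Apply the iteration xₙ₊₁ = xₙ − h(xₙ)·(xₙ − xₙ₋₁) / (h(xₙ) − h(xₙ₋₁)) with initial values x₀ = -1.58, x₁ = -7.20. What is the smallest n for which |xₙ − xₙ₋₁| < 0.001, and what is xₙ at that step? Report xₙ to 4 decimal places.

h(-1.58) = 10.983600, h(-7.20) = -32.740000
x₂ = -7.200000 − (-32.740000)·(-5.620000)/(-43.723600) = -2.991774;  |Δ| = 4.208226
h(-2.991774) = 5.941063
x₃ = -2.991774 − 5.941063·(4.208226)/(38.681063) = -3.638119;  |Δ| = 0.646346
h(-3.638119) = 2.302206
x₄ = -3.638119 − 2.302206·(-0.646346)/(-3.638857) = -4.047045;  |Δ| = 0.408925
h(-4.047045) = -0.431527
x₅ = -4.047045 − (-0.431527)·(-0.408925)/(-2.733733) = -3.982495;  |Δ| = 0.064550
h(-3.982495) = 0.022229
x₆ = -3.982495 − 0.022229·(0.064550)/(0.453757) = -3.985657;  |Δ| = 0.003162
h(-3.985657) = 0.000194
x₇ = -3.985657 − 0.000194·(-0.003162)/(-0.022035) = -3.985685;  |Δ| = 0.000028
|x₇ − x₆| = 0.000028 < 0.001

n = 7, xₙ = -3.9857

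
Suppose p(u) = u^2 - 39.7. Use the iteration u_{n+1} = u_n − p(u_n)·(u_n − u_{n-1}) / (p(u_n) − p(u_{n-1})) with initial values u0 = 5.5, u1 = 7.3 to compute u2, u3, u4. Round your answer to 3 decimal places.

6.238, 6.296, 6.301

p(5.5) = -9.45000, p(7.3) = 13.59000
u2 = 7.30000 − 13.59000·(7.30000 − 5.50000) / (13.59000 − (-9.45000)) = 7.30000 − (24.46200)/(23.04000) = 6.23828
p(6.23828) = -0.78385
u3 = 6.23828 − (-0.78385)·(6.23828 − 7.30000) / (-0.78385 − 13.59000) = 6.23828 − (0.83223)/(-14.37385) = 6.29618
p(6.29618) = -0.05812
u4 = 6.29618 − (-0.05812)·(6.29618 − 6.23828) / (-0.05812 − (-0.78385)) = 6.29618 − (-0.00337)/(0.72573) = 6.30082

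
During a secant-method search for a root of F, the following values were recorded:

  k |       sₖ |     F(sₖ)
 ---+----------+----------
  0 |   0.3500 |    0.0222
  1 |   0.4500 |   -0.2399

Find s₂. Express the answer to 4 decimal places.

s₂ = 0.4500 − (-0.2399)·(0.4500 − 0.3500) / (-0.2399 − 0.0222)
   = 0.4500 − (-0.023990)/(-0.262100) = 0.358470

0.3585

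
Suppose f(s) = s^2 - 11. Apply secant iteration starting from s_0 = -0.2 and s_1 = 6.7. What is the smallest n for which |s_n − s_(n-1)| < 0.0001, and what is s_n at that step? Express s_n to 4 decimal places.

f(-0.2) = -10.960000, f(6.7) = 33.890000
s_2 = 6.700000 − 33.890000·(6.900000)/(44.850000) = 1.486154;  |Δ| = 5.213846
f(1.486154) = -8.791347
s_3 = 1.486154 − (-8.791347)·(-5.213846)/(-42.681347) = 2.560083;  |Δ| = 1.073929
f(2.560083) = -4.445977
s_4 = 2.560083 − (-4.445977)·(1.073929)/(4.345370) = 3.658876;  |Δ| = 1.098793
f(3.658876) = 2.387372
s_5 = 3.658876 − 2.387372·(1.098793)/(6.833348) = 3.274990;  |Δ| = 0.383886
f(3.274990) = -0.274443
s_6 = 3.274990 − (-0.274443)·(-0.383886)/(-2.661815) = 3.314570;  |Δ| = 0.039580
f(3.314570) = -0.013628
s_7 = 3.314570 − (-0.013628)·(0.039580)/(0.260815) = 3.316638;  |Δ| = 0.002068
f(3.316638) = 0.000086
s_8 = 3.316638 − 0.000086·(0.002068)/(0.013714) = 3.316625;  |Δ| = 0.000013
|s_8 − s_7| = 0.000013 < 0.0001

n = 8, s_n = 3.3166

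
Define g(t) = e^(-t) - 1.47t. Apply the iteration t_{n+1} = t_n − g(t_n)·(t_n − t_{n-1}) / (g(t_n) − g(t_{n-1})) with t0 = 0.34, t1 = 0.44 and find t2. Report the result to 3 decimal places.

0.439

g(0.34) = 0.21197, g(0.44) = -0.00276
t2 = 0.44000 − (-0.00276)·(0.44000 − 0.34000) / (-0.00276 − 0.21197) = 0.44000 − (-0.00028)/(-0.21473) = 0.43871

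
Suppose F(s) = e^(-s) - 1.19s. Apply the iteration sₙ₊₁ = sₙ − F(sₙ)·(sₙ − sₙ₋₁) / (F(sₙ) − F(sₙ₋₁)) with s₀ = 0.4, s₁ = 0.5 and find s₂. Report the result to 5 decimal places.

F(0.4) = 0.1943200, F(0.5) = 0.0115307
s₂ = 0.5000000 − 0.0115307·(0.5000000 − 0.4000000) / (0.0115307 − 0.1943200) = 0.5000000 − (0.0011531)/(-0.1827894) = 0.5063082

0.50631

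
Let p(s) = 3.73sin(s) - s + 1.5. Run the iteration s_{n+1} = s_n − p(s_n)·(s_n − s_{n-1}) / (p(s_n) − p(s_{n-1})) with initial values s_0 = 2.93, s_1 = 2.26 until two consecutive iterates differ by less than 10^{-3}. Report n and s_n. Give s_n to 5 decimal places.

n = 5, s_n = 2.78880

p(2.93) = -0.6466355, p(2.26) = 2.1186374
s_2 = 2.2600000 − 2.1186374·(-0.6700000)/(2.7652729) = 2.7733262;  |Δ| = 0.5133262
p(2.7733262) = 0.0694687
s_3 = 2.7733262 − 0.0694687·(0.5133262)/(-2.0491687) = 2.7907285;  |Δ| = 0.0174022
p(2.7907285) = -0.0086921
s_4 = 2.7907285 − (-0.0086921)·(0.0174022)/(-0.0781608) = 2.7887932;  |Δ| = 0.0019353
p(2.7887932) = 0.0000195
s_5 = 2.7887932 − 0.0000195·(-0.0019353)/(0.0087116) = 2.7887975;  |Δ| = 0.0000043
|s_5 − s_4| = 0.0000043 < 10^{-3}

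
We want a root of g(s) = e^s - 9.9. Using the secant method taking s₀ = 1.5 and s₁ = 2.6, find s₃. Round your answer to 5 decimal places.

g(1.5) = -5.4183109, g(2.6) = 3.5637380
s₂ = 2.6000000 − 3.5637380·(2.6000000 − 1.5000000) / (3.5637380 − (-5.4183109)) = 2.6000000 − (3.9201118)/(8.9820490) = 2.1635615
g(2.1635615) = -1.1979249
s₃ = 2.1635615 − (-1.1979249)·(2.1635615 − 2.6000000) / (-1.1979249 − 3.5637380) = 2.1635615 − (0.5228205)/(-4.7616629) = 2.2733594

2.27336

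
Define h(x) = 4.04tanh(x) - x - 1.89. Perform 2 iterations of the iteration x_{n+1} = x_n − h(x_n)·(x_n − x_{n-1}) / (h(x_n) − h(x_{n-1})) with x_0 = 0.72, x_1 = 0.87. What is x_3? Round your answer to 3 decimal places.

0.805

h(0.72) = -0.11769, h(0.87) = 0.07355
x_2 = 0.87000 − 0.07355·(0.87000 − 0.72000) / (0.07355 − (-0.11769)) = 0.87000 − (0.01103)/(0.19124) = 0.81231
h(0.81231) = 0.00797
x_3 = 0.81231 − 0.00797·(0.81231 − 0.87000) / (0.00797 − 0.07355) = 0.81231 − (-0.00046)/(-0.06558) = 0.80529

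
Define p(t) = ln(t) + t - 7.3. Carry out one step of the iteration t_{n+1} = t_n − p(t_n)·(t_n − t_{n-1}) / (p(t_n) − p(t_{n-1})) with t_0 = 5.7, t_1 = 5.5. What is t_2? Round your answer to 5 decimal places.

p(5.7) = 0.1404662, p(5.5) = -0.0952519
t_2 = 5.5000000 − (-0.0952519)·(5.5000000 − 5.7000000) / (-0.0952519 − 0.1404662) = 5.5000000 − (0.0190504)/(-0.2357181) = 5.5808185

5.58082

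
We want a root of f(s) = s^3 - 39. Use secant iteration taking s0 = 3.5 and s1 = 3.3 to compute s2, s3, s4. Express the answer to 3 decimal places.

3.388, 3.391, 3.391

f(3.5) = 3.87500, f(3.3) = -3.06300
s2 = 3.30000 − (-3.06300)·(3.30000 − 3.50000) / (-3.06300 − 3.87500) = 3.30000 − (0.61260)/(-6.93800) = 3.38830
f(3.38830) = -0.10049
s3 = 3.38830 − (-0.10049)·(3.38830 − 3.30000) / (-0.10049 − (-3.06300)) = 3.38830 − (-0.00887)/(2.96251) = 3.39129
f(3.39129) = 0.00276
s4 = 3.39129 − 0.00276·(3.39129 − 3.38830) / (0.00276 − (-0.10049)) = 3.39129 − (0.00001)/(0.10324) = 3.39121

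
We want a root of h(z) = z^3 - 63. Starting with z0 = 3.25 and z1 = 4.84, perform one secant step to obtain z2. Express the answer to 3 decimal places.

h(3.25) = -28.67188, h(4.84) = 50.37990
z2 = 4.84000 − 50.37990·(4.84000 − 3.25000) / (50.37990 − (-28.67188)) = 4.84000 − (80.10405)/(79.05178) = 3.82669

3.827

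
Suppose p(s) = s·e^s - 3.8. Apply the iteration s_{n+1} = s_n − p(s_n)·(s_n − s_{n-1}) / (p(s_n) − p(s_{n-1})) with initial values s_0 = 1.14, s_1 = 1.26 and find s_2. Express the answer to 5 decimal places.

p(1.14) = -0.2354841, p(1.26) = 0.6420311
s_2 = 1.2600000 − 0.6420311·(1.2600000 − 1.1400000) / (0.6420311 − (-0.2354841)) = 1.2600000 − (0.0770437)/(0.8775151) = 1.1722024

1.17220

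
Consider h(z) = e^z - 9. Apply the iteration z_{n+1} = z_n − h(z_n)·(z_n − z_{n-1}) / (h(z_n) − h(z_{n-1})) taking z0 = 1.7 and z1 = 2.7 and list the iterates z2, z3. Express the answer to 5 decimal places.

h(1.7) = -3.5260526, h(2.7) = 5.8797317
z2 = 2.7000000 − 5.8797317·(2.7000000 − 1.7000000) / (5.8797317 − (-3.5260526)) = 2.7000000 − (5.8797317)/(9.4057843) = 2.0748813
h(2.0748813) = -1.0363989
z3 = 2.0748813 − (-1.0363989)·(2.0748813 − 2.7000000) / (-1.0363989 − 5.8797317) = 2.0748813 − (0.6478724)/(-6.9161306) = 2.1685568

2.07488, 2.16856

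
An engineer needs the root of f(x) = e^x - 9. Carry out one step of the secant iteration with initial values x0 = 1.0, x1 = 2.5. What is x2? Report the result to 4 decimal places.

1.9956

f(1.0) = -6.281718, f(2.5) = 3.182494
x2 = 2.500000 − 3.182494·(2.500000 − 1.000000) / (3.182494 − (-6.281718)) = 2.500000 − (4.773741)/(9.464212) = 1.995601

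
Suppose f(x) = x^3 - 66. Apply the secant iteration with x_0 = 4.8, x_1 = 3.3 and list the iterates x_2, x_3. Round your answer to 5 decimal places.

f(4.8) = 44.5920000, f(3.3) = -30.0630000
x_2 = 3.3000000 − (-30.0630000)·(3.3000000 − 4.8000000) / (-30.0630000 − 44.5920000) = 3.3000000 − (45.0945000)/(-74.6550000) = 3.9040386
f(3.9040386) = -6.4965288
x_3 = 3.9040386 − (-6.4965288)·(3.9040386 − 3.3000000) / (-6.4965288 − (-30.0630000)) = 3.9040386 − (-3.9241540)/(23.5664712) = 4.0705529

3.90404, 4.07055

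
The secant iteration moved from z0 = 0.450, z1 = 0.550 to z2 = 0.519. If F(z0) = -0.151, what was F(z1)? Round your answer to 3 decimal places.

0.068

The secant line through (0.450, -0.151) and (0.550, F(z1)) crosses zero at z2 = 0.519.
So (0.450, -0.151), (0.550, F(z1)), (0.519, 0) are collinear:
F(z1) = -0.151 · (0.550 − 0.519) / (0.450 − 0.519) = -0.151 · (0.03100)/(-0.06900) = 0.06784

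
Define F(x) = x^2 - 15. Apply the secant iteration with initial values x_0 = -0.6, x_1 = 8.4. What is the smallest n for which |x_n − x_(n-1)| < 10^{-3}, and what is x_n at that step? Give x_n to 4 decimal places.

F(-0.6) = -14.640000, F(8.4) = 55.560000
x_2 = 8.400000 − 55.560000·(9.000000)/(70.200000) = 1.276923;  |Δ| = 7.123077
F(1.276923) = -13.369467
x_3 = 1.276923 − (-13.369467)·(-7.123077)/(-68.929467) = 2.658506;  |Δ| = 1.381582
F(2.658506) = -7.932348
x_4 = 2.658506 − (-7.932348)·(1.381582)/(5.437119) = 4.674131;  |Δ| = 2.015625
F(4.674131) = 6.847496
x_5 = 4.674131 − 6.847496·(2.015625)/(14.779844) = 3.740292;  |Δ| = 0.933838
F(3.740292) = -1.010214
x_6 = 3.740292 − (-1.010214)·(-0.933838)/(-7.857710) = 3.860350;  |Δ| = 0.120057
F(3.860350) = -0.097700
x_7 = 3.860350 − (-0.097700)·(0.120057)/(0.912513) = 3.873204;  |Δ| = 0.012854
F(3.873204) = 0.001708
x_8 = 3.873204 − 0.001708·(0.012854)/(0.099409) = 3.872983;  |Δ| = 0.000221
|x_8 − x_7| = 0.000221 < 10^{-3}

n = 8, x_n = 3.8730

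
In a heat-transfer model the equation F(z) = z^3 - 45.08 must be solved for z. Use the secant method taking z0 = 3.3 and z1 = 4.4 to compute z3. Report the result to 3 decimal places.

F(3.3) = -9.14300, F(4.4) = 40.10400
z2 = 4.40000 − 40.10400·(4.40000 − 3.30000) / (40.10400 − (-9.14300)) = 4.40000 − (44.11440)/(49.24700) = 3.50422
F(3.50422) = -2.04967
z3 = 3.50422 − (-2.04967)·(3.50422 − 4.40000) / (-2.04967 − 40.10400) = 3.50422 − (1.83605)/(-42.15367) = 3.54778

3.548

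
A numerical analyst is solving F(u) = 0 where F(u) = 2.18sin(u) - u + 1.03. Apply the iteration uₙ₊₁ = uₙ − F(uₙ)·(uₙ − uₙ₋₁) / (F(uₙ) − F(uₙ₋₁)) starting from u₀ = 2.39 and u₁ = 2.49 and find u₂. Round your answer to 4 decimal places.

2.4382

F(2.39) = 0.128511, F(2.49) = -0.137931
u₂ = 2.490000 − (-0.137931)·(2.490000 − 2.390000) / (-0.137931 − 0.128511) = 2.490000 − (-0.013793)/(-0.266442) = 2.438232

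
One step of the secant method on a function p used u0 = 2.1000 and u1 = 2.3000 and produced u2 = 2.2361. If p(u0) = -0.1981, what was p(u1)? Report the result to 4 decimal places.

The secant line through (2.1000, -0.1981) and (2.3000, p(u1)) crosses zero at u2 = 2.2361.
So (2.1000, -0.1981), (2.3000, p(u1)), (2.2361, 0) are collinear:
p(u1) = -0.1981 · (2.3000 − 2.2361) / (2.1000 − 2.2361) = -0.1981 · (0.063900)/(-0.136100) = 0.093009

0.0930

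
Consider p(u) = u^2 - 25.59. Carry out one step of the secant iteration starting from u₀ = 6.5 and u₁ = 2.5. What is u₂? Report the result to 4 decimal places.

p(6.5) = 16.660000, p(2.5) = -19.340000
u₂ = 2.500000 − (-19.340000)·(2.500000 − 6.500000) / (-19.340000 − 16.660000) = 2.500000 − (77.360000)/(-36.000000) = 4.648889

4.6489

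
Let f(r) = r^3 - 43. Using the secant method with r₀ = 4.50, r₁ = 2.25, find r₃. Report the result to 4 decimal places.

f(4.50) = 48.125000, f(2.25) = -31.609375
r₂ = 2.250000 − (-31.609375)·(2.250000 − 4.500000) / (-31.609375 − 48.125000) = 2.250000 − (71.121094)/(-79.734375) = 3.141975
f(3.141975) = -11.982392
r₃ = 3.141975 − (-11.982392)·(3.141975 − 2.250000) / (-11.982392 − (-31.609375)) = 3.141975 − (-10.687998)/(19.626983) = 3.686532

3.6865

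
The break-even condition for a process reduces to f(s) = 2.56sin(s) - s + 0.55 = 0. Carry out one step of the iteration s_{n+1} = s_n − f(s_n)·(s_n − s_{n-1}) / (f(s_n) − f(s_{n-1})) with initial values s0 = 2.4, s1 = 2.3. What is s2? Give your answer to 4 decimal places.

f(2.4) = -0.120814, f(2.3) = 0.159005
s2 = 2.300000 − 0.159005·(2.300000 − 2.400000) / (0.159005 − (-0.120814)) = 2.300000 − (-0.015901)/(0.279820) = 2.356824

2.3568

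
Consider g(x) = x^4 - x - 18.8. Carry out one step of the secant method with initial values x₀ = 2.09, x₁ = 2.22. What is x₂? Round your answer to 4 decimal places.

2.1363

g(2.09) = -1.809702, g(2.22) = 3.269127
x₂ = 2.220000 − 3.269127·(2.220000 − 2.090000) / (3.269127 − (-1.809702)) = 2.220000 − (0.424986)/(5.078829) = 2.136322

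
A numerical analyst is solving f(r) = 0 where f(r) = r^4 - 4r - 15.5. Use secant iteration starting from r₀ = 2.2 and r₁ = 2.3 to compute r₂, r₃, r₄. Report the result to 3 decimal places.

2.221, 2.222, 2.222

f(2.2) = -0.87440, f(2.3) = 3.28410
r₂ = 2.30000 − 3.28410·(2.30000 − 2.20000) / (3.28410 − (-0.87440)) = 2.30000 − (0.32841)/(4.15850) = 2.22103
f(2.22103) = -0.05001
r₃ = 2.22103 − (-0.05001)·(2.22103 − 2.30000) / (-0.05001 − 3.28410) = 2.22103 − (0.00395)/(-3.33411) = 2.22221
f(2.22221) = -0.00279
r₄ = 2.22221 − (-0.00279)·(2.22221 − 2.22103) / (-0.00279 − (-0.05001)) = 2.22221 − (0.00000)/(0.04722) = 2.22228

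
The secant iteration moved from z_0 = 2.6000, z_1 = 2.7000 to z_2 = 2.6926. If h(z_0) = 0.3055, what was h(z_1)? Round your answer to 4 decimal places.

-0.0244

The secant line through (2.6000, 0.3055) and (2.7000, h(z_1)) crosses zero at z_2 = 2.6926.
So (2.6000, 0.3055), (2.7000, h(z_1)), (2.6926, 0) are collinear:
h(z_1) = 0.3055 · (2.7000 − 2.6926) / (2.6000 − 2.6926) = 0.3055 · (0.007400)/(-0.092600) = -0.024414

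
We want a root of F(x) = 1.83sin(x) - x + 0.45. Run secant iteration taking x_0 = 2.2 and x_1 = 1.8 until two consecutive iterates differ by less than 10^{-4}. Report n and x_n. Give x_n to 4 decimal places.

n = 5, x_n = 2.0629

F(2.2) = -0.270452, F(1.8) = 0.432141
x_2 = 1.800000 − 0.432141·(-0.400000)/(0.702593) = 2.046027;  |Δ| = 0.246027
F(2.046027) = 0.031186
x_3 = 2.046027 − 0.031186·(0.246027)/(-0.400955) = 2.065163;  |Δ| = 0.019136
F(2.065163) = -0.004269
x_4 = 2.065163 − (-0.004269)·(0.019136)/(-0.035456) = 2.062858;  |Δ| = 0.002304
F(2.062858) = 0.000031
x_5 = 2.062858 − 0.000031·(-0.002304)/(0.004301) = 2.062875;  |Δ| = 0.000017
|x_5 − x_4| = 0.000017 < 10^{-4}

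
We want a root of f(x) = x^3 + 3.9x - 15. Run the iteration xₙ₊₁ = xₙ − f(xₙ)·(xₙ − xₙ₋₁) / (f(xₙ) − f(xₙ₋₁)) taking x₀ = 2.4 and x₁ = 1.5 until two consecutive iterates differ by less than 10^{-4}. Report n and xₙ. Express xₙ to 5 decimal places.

f(2.4) = 8.1840000, f(1.5) = -5.7750000
x₂ = 1.5000000 − (-5.7750000)·(-0.9000000)/(-13.9590000) = 1.8723404;  |Δ| = 0.3723404
f(1.8723404) = -1.1340859
x₃ = 1.8723404 − (-1.1340859)·(0.3723404)/(4.6409141) = 1.9633281;  |Δ| = 0.0909877
f(1.9633281) = 0.2249366
x₄ = 1.9633281 − 0.2249366·(0.0909877)/(1.3590225) = 1.9482684;  |Δ| = 0.0150597
f(1.9482684) = -0.0066137
x₅ = 1.9482684 − (-0.0066137)·(-0.0150597)/(-0.2315502) = 1.9486986;  |Δ| = 0.0004301
f(1.9486986) = -0.0000369
x₆ = 1.9486986 − (-0.0000369)·(0.0004301)/(0.0065768) = 1.9487010;  |Δ| = 0.0000024
|x₆ − x₅| = 0.0000024 < 10^{-4}

n = 6, xₙ = 1.94870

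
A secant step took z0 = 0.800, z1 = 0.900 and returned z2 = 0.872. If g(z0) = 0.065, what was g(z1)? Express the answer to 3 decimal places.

-0.025

The secant line through (0.800, 0.065) and (0.900, g(z1)) crosses zero at z2 = 0.872.
So (0.800, 0.065), (0.900, g(z1)), (0.872, 0) are collinear:
g(z1) = 0.065 · (0.900 − 0.872) / (0.800 − 0.872) = 0.065 · (0.02800)/(-0.07200) = -0.02528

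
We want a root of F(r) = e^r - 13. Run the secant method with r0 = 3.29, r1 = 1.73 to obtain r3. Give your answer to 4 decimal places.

F(3.29) = 13.842864, F(1.73) = -7.359346
r2 = 1.730000 − (-7.359346)·(1.730000 − 3.290000) / (-7.359346 − 13.842864) = 1.730000 − (11.480580)/(-21.202210) = 2.271480
F(2.271480) = -3.306260
r3 = 2.271480 − (-3.306260)·(2.271480 − 1.730000) / (-3.306260 − (-7.359346)) = 2.271480 − (-1.790275)/(4.053086) = 2.713187

2.7132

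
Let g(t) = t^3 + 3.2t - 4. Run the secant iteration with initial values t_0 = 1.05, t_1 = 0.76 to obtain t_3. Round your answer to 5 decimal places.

g(1.05) = 0.5176250, g(0.76) = -1.1290240
t_2 = 0.7600000 − (-1.1290240)·(0.7600000 − 1.0500000) / (-1.1290240 − 0.5176250) = 0.7600000 − (0.3274170)/(-1.6466490) = 0.9588383
g(0.9588383) = -0.0501892
t_3 = 0.9588383 − (-0.0501892)·(0.9588383 − 0.7600000) / (-0.0501892 − (-1.1290240)) = 0.9588383 − (-0.0099795)/(1.0788348) = 0.9680886

0.96809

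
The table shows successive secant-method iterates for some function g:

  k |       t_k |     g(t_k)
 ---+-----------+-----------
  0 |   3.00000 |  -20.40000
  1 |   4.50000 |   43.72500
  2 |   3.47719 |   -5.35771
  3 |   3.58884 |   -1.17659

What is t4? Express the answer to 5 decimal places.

t4 = 3.58884 − (-1.17659)·(3.58884 − 3.47719) / (-1.17659 − (-5.35771))
   = 3.58884 − (-0.1313663)/(4.1811200) = 3.6202589

3.62026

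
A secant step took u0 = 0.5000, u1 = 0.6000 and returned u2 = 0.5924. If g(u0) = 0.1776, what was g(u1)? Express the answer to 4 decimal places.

-0.0146

The secant line through (0.5000, 0.1776) and (0.6000, g(u1)) crosses zero at u2 = 0.5924.
So (0.5000, 0.1776), (0.6000, g(u1)), (0.5924, 0) are collinear:
g(u1) = 0.1776 · (0.6000 − 0.5924) / (0.5000 − 0.5924) = 0.1776 · (0.007600)/(-0.092400) = -0.014608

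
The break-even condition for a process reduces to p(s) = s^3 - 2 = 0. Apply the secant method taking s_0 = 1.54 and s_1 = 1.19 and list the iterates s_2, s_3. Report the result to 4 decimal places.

1.2460, 1.2607

p(1.54) = 1.652264, p(1.19) = -0.314841
s_2 = 1.190000 − (-0.314841)·(1.190000 − 1.540000) / (-0.314841 − 1.652264) = 1.190000 − (0.110194)/(-1.967105) = 1.246019
p(1.246019) = -0.065479
s_3 = 1.246019 − (-0.065479)·(1.246019 − 1.190000) / (-0.065479 − (-0.314841)) = 1.246019 − (-0.003668)/(0.249362) = 1.260728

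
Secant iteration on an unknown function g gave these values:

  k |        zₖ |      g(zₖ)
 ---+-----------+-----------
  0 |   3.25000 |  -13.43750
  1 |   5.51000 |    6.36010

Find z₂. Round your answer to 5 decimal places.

4.78396

z₂ = 5.51000 − 6.36010·(5.51000 − 3.25000) / (6.36010 − (-13.43750))
   = 5.51000 − (14.3738260)/(19.7976000) = 4.7839612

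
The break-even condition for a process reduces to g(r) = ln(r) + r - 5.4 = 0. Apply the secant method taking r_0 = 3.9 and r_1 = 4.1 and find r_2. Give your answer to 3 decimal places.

4.011

g(3.9) = -0.13902, g(4.1) = 0.11099
r_2 = 4.10000 − 0.11099·(4.10000 − 3.90000) / (0.11099 − (-0.13902)) = 4.10000 − (0.02220)/(0.25001) = 4.01121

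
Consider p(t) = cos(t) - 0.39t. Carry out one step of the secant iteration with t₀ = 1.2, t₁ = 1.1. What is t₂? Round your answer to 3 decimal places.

1.119

p(1.2) = -0.10564, p(1.1) = 0.02460
t₂ = 1.10000 − 0.02460·(1.10000 − 1.20000) / (0.02460 − (-0.10564)) = 1.10000 − (-0.00246)/(0.13024) = 1.11889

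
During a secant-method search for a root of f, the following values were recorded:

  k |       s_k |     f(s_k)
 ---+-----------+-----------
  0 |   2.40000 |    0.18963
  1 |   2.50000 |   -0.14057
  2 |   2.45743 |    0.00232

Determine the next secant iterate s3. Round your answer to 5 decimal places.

2.45812

s3 = 2.45743 − 0.00232·(2.45743 − 2.50000) / (0.00232 − (-0.14057))
   = 2.45743 − (-0.0000988)/(0.1428900) = 2.4581212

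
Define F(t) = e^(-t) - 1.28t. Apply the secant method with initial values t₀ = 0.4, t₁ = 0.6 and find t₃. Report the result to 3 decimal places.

0.482

F(0.4) = 0.15832, F(0.6) = -0.21919
t₂ = 0.60000 − (-0.21919)·(0.60000 − 0.40000) / (-0.21919 − 0.15832) = 0.60000 − (-0.04384)/(-0.37751) = 0.48388
F(0.48388) = -0.00297
t₃ = 0.48388 − (-0.00297)·(0.48388 − 0.60000) / (-0.00297 − (-0.21919)) = 0.48388 − (0.00035)/(0.21622) = 0.48228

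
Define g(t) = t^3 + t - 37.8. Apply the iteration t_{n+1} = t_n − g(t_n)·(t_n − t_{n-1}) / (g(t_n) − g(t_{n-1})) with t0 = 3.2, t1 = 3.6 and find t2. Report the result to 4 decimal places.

g(3.2) = -1.832000, g(3.6) = 12.456000
t2 = 3.600000 − 12.456000·(3.600000 − 3.200000) / (12.456000 − (-1.832000)) = 3.600000 − (4.982400)/(14.288000) = 3.251288

3.2513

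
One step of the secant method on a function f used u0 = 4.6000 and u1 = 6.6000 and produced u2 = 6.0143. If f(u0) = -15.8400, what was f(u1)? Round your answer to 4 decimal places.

6.5598

The secant line through (4.6000, -15.8400) and (6.6000, f(u1)) crosses zero at u2 = 6.0143.
So (4.6000, -15.8400), (6.6000, f(u1)), (6.0143, 0) are collinear:
f(u1) = -15.8400 · (6.6000 − 6.0143) / (4.6000 − 6.0143) = -15.8400 · (0.585700)/(-1.414300) = 6.559774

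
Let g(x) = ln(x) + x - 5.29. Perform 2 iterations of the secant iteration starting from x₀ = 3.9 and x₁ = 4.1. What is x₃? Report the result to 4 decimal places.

g(3.9) = -0.029023, g(4.1) = 0.220987
x₂ = 4.100000 − 0.220987·(4.100000 − 3.900000) / (0.220987 − (-0.029023)) = 4.100000 − (0.044197)/(0.250010) = 3.923218
g(3.923218) = 0.000130
x₃ = 3.923218 − 0.000130·(3.923218 − 4.100000) / (0.000130 − 0.220987) = 3.923218 − (-0.000023)/(-0.220857) = 3.923114

3.9231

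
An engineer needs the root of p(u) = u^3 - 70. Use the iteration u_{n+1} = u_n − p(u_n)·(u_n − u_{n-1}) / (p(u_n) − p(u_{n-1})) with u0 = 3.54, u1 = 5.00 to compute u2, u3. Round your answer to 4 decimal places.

p(3.54) = -25.638136, p(5.00) = 55.000000
u2 = 5.000000 − 55.000000·(5.000000 − 3.540000) / (55.000000 − (-25.638136)) = 5.000000 − (80.300000)/(80.638136) = 4.004193
p(4.004193) = -5.798513
u3 = 4.004193 − (-5.798513)·(4.004193 − 5.000000) / (-5.798513 − 55.000000) = 4.004193 − (5.774198)/(-60.798513) = 4.099166

4.0042, 4.0992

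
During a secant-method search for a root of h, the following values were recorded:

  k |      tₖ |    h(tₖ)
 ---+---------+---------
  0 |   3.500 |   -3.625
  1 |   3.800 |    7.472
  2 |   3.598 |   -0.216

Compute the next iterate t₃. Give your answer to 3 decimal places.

3.604

t₃ = 3.598 − (-0.216)·(3.598 − 3.800) / (-0.216 − 7.472)
   = 3.598 − (0.04363)/(-7.68800) = 3.60368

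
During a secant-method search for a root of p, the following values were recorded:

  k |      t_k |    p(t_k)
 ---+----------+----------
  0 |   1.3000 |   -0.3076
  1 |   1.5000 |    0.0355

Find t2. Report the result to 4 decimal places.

t2 = 1.5000 − 0.0355·(1.5000 − 1.3000) / (0.0355 − (-0.3076))
   = 1.5000 − (0.007100)/(0.343100) = 1.479306

1.4793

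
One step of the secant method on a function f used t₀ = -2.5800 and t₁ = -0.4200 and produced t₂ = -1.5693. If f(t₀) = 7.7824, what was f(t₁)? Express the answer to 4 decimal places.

The secant line through (-2.5800, 7.7824) and (-0.4200, f(t₁)) crosses zero at t₂ = -1.5693.
So (-2.5800, 7.7824), (-0.4200, f(t₁)), (-1.5693, 0) are collinear:
f(t₁) = 7.7824 · (-0.4200 − (-1.5693)) / (-2.5800 − (-1.5693)) = 7.7824 · (1.149300)/(-1.010700) = -8.849621

-8.8496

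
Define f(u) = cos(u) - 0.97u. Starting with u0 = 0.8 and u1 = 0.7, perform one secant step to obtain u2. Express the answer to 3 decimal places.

f(0.8) = -0.07929, f(0.7) = 0.08584
u2 = 0.70000 − 0.08584·(0.70000 − 0.80000) / (0.08584 − (-0.07929)) = 0.70000 − (-0.00858)/(0.16514) = 0.75198

0.752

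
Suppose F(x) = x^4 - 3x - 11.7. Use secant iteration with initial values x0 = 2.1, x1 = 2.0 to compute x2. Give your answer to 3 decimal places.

2.054

F(2.1) = 1.44810, F(2.0) = -1.70000
x2 = 2.00000 − (-1.70000)·(2.00000 − 2.10000) / (-1.70000 − 1.44810) = 2.00000 − (0.17000)/(-3.14810) = 2.05400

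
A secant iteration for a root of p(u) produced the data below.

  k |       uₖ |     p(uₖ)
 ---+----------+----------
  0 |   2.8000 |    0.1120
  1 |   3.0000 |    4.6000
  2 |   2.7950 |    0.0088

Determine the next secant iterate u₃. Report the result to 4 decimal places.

u₃ = 2.7950 − 0.0088·(2.7950 − 3.0000) / (0.0088 − 4.6000)
   = 2.7950 − (-0.001804)/(-4.591200) = 2.794607

2.7946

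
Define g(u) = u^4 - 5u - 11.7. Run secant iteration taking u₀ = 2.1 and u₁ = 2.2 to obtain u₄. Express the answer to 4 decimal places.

g(2.1) = -2.751900, g(2.2) = 0.725600
u₂ = 2.200000 − 0.725600·(2.200000 − 2.100000) / (0.725600 − (-2.751900)) = 2.200000 − (0.072560)/(3.477500) = 2.179134
g(2.179134) = -0.046215
u₃ = 2.179134 − (-0.046215)·(2.179134 − 2.200000) / (-0.046215 − 0.725600) = 2.179134 − (0.000964)/(-0.771815) = 2.180384
g(2.180384) = -0.000703
u₄ = 2.180384 − (-0.000703)·(2.180384 − 2.179134) / (-0.000703 − (-0.046215)) = 2.180384 − (-0.000001)/(0.045512) = 2.180403

2.1804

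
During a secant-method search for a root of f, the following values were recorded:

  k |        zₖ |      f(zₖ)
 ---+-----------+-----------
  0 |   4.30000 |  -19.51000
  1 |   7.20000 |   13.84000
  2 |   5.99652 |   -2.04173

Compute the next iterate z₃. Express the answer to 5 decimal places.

z₃ = 5.99652 − (-2.04173)·(5.99652 − 7.20000) / (-2.04173 − 13.84000)
   = 5.99652 − (2.4571812)/(-15.8817300) = 6.1512375

6.15124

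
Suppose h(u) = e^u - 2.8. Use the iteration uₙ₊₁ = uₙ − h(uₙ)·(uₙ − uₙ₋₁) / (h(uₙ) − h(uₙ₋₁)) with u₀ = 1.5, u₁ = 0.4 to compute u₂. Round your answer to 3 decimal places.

0.881

h(1.5) = 1.68169, h(0.4) = -1.30818
u₂ = 0.40000 − (-1.30818)·(0.40000 − 1.50000) / (-1.30818 − 1.68169) = 0.40000 − (1.43899)/(-2.98986) = 0.88129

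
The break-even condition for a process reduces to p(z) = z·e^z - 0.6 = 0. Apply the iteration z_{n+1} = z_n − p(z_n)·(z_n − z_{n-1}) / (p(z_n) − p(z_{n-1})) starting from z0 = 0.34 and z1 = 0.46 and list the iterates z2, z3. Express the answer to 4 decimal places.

p(0.34) = -0.122318, p(0.46) = 0.128674
z2 = 0.460000 − 0.128674·(0.460000 − 0.340000) / (0.128674 − (-0.122318)) = 0.460000 − (0.015441)/(0.250992) = 0.398481
p(0.398481) = -0.006439
z3 = 0.398481 − (-0.006439)·(0.398481 − 0.460000) / (-0.006439 − 0.128674) = 0.398481 − (0.000396)/(-0.135114) = 0.401413

0.3985, 0.4014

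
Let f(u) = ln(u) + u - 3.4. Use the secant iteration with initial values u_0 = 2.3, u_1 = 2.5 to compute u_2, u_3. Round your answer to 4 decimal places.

2.4885, 2.4884

f(2.3) = -0.267091, f(2.5) = 0.016291
u_2 = 2.500000 − 0.016291·(2.500000 − 2.300000) / (0.016291 − (-0.267091)) = 2.500000 − (0.003258)/(0.283382) = 2.488503
f(2.488503) = 0.000184
u_3 = 2.488503 − 0.000184·(2.488503 − 2.500000) / (0.000184 − 0.016291) = 2.488503 − (-0.000002)/(-0.016107) = 2.488371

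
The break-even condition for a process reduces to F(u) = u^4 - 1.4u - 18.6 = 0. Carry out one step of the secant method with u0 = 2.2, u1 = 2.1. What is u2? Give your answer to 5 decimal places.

2.15451

F(2.2) = 1.7456000, F(2.1) = -2.0919000
u2 = 2.1000000 − (-2.0919000)·(2.1000000 − 2.2000000) / (-2.0919000 − 1.7456000) = 2.1000000 − (0.2091900)/(-3.8375000) = 2.1545121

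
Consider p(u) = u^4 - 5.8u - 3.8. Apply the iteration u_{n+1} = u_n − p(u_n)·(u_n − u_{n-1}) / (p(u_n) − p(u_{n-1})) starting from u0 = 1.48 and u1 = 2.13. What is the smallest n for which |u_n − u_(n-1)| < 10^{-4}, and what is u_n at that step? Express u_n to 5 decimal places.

p(1.48) = -7.5861478, p(2.13) = 4.4294616
u2 = 2.1300000 − 4.4294616·(0.6500000)/(12.0156094) = 1.8903825;  |Δ| = 0.2396175
p(1.8903825) = -1.9939871
u3 = 1.8903825 − (-1.9939871)·(-0.2396175)/(-6.4234487) = 1.9647653;  |Δ| = 0.0743828
p(1.9647653) = -0.2937012
u4 = 1.9647653 − (-0.2937012)·(0.0743828)/(1.7002859) = 1.9776139;  |Δ| = 0.0128486
p(1.9776139) = 0.0254231
u5 = 1.9776139 − 0.0254231·(0.0128486)/(0.3191243) = 1.9765904;  |Δ| = 0.0010236
p(1.9765904) = -0.0002827
u6 = 1.9765904 − (-0.0002827)·(-0.0010236)/(-0.0257058) = 1.9766016;  |Δ| = 0.0000113
|u6 − u5| = 0.0000113 < 10^{-4}

n = 6, u_n = 1.97660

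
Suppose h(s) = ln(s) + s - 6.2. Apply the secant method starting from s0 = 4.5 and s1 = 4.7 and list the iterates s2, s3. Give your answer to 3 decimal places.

h(4.5) = -0.19592, h(4.7) = 0.04756
s2 = 4.70000 − 0.04756·(4.70000 − 4.50000) / (0.04756 − (-0.19592)) = 4.70000 − (0.00951)/(0.24349) = 4.66093
h(4.66093) = 0.00015
s3 = 4.66093 − 0.00015·(4.66093 − 4.70000) / (0.00015 − 0.04756) = 4.66093 − (-0.00001)/(-0.04742) = 4.66081

4.661, 4.661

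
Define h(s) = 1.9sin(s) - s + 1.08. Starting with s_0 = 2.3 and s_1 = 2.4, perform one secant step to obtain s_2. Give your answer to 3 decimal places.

h(2.3) = 0.19684, h(2.4) = -0.03662
s_2 = 2.40000 − (-0.03662)·(2.40000 − 2.30000) / (-0.03662 − 0.19684) = 2.40000 − (-0.00366)/(-0.23346) = 2.38431

2.384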